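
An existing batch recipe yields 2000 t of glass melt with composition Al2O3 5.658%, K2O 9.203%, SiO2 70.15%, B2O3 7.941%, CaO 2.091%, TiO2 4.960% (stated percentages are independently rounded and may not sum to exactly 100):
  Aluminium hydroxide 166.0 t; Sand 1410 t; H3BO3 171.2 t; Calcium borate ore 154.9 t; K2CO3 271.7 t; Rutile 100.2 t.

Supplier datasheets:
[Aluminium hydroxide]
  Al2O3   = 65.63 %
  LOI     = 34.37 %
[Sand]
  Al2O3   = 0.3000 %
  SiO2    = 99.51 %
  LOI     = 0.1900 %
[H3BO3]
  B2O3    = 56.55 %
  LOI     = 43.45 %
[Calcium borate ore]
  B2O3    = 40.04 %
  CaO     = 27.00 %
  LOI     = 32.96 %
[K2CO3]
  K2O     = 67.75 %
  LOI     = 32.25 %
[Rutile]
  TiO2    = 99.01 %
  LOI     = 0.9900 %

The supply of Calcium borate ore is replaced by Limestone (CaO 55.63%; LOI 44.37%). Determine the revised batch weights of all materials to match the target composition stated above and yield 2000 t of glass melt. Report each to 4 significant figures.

Revised batch per 2000 t glass melt:
  Aluminium hydroxide: 166.0 t
  Sand: 1410 t
  H3BO3: 280.8 t
  Limestone: 75.18 t
  K2CO3: 271.7 t
  Rutile: 100.2 t
Total batch = 2304 t; LOI loss = 303.7 t

Working values are printed rounded to four significant digits; each numeric step holds exact precision throughout — each reported figure is rounded once only. Derived quantities, which include net glass mass, yield, six oxide percentages, totals, LOI, are re-derived in full precision, as they appear in the problem or answer text, from the batch weights for 2000 t of glass.
Target masses of each oxide per 2000 t glass melt:
  Al2O3: 5.658% × 2000 = 113.2 t
  K2O: 9.203% × 2000 = 184.1 t
  SiO2: 70.15% × 2000 = 1403 t
  B2O3: 7.941% × 2000 = 158.8 t
  CaO: 2.091% × 2000 = 41.82 t
  TiO2: 4.960% × 2000 = 99.20 t
Sums-versus-targets review from the weights as reported, per the basis as stated (target by target, the sums agree inside rounding margins):
  Al2O3: 166.0·0.6563 + 1410·0.003000 = 113.2 t (target 113.2 t)
  K2O: 271.7·0.6775 = 184.1 t (target 184.1 t)
  SiO2: 1410·0.9951 = 1403 t (target 1403 t)
  B2O3: 280.8·0.5655 = 158.8 t (target 158.8 t)
  CaO: 75.18·0.5563 = 41.82 t (target 41.82 t)
  TiO2: 100.2·0.9901 = 99.21 t (target 99.20 t)
Consistency of the glass mass: total charge less LOI = 2000 t (targets for the oxides total 2000 t; stated basis 2000 t — gaps are rounding artifacts).
Adding the batch up: Σ batch = 2304 t; the LOI term Σ batch·LOI equals 303.7 t; yield, glass over the total, = 86.82%.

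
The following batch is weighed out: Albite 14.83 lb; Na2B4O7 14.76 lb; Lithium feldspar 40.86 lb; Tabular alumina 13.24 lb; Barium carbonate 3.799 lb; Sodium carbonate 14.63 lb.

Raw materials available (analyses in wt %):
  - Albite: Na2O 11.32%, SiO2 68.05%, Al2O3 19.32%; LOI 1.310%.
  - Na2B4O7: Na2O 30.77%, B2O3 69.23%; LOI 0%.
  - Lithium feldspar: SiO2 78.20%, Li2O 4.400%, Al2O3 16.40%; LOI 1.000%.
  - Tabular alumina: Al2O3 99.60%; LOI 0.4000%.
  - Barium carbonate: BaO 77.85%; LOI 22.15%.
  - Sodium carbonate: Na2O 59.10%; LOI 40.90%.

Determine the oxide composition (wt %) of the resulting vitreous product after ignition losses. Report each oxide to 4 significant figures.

Each numeric step carries exact precision in every operation — in-progress results are printed, rounded to 4 significant figures, at each printed step — each reported result takes a single rounding — derived quantities, including the yield, LOI, the six compositions, the totals, glass mass, are recomputed from the batch weights for 94.64 lb of glass at exact precision as quoted within question or answer.
Mass of each oxide from the mix:
  Na2O: 14.83·0.1132 + 14.76·0.3077 + 14.63·0.5910 = 14.87 lb
  SiO2: 14.83·0.6805 + 40.86·0.7820 = 42.04 lb
  Li2O: 40.86·0.04400 = 1.798 lb
  B2O3: 14.76·0.6923 = 10.22 lb
  Al2O3: 14.83·0.1932 + 40.86·0.1640 + 13.24·0.9960 = 22.75 lb
  BaO: 3.799·0.7785 = 2.958 lb
LOI: 14.83·0.01310 + 40.86·0.01000 + 13.24·0.004000 + 3.799·0.2215 + 14.63·0.4090 = 7.481 lb
Glass = total batch minus LOI = 102.1 − 7.481 = 94.64 lb (the oxide masses sum to this)
wt % = 100 × oxide mass / glass mass

Glass mass = 94.64 lb (batch 102.1 − LOI 7.481).
Composition: Na2O 15.71%, SiO2 44.43%, Li2O 1.900%, B2O3 10.80%, Al2O3 24.04%, BaO 3.125%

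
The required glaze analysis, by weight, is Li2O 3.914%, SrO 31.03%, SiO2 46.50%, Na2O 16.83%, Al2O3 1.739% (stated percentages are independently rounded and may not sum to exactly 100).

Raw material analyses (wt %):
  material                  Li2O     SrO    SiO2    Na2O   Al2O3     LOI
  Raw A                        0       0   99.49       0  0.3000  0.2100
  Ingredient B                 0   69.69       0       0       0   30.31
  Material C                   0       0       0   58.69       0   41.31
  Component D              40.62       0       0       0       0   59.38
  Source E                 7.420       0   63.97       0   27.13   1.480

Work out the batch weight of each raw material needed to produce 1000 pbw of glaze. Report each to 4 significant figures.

All arithmetic carries exact precision in every operation — rounding to 4 significant digits applies to each mid-chain value as displayed — every reported figure undergoes a single rounding — all derived quantities are recomputed in full float precision (five oxide percentages, net glass mass, the totals, yield, LOI) starting from the weights per 1000 pbw of glass, as given in question or answer.
Oxide mass targets, per 1000 pbw glaze:
  Li2O: 3.914% × 1000 = 39.14 pbw
  SrO: 31.03% × 1000 = 310.3 pbw
  SiO2: 46.50% × 1000 = 465.0 pbw
  Na2O: 16.83% × 1000 = 168.3 pbw
  Al2O3: 1.739% × 1000 = 17.39 pbw
Sums-versus-targets review working from each reported weight, per the basis as stated (every target is met by its sum modulo rounding of the values):
  Li2O: 85.51·0.4062 + 59.35·0.07420 = 39.14 pbw (target 39.14 pbw)
  SrO: 445.3·0.6969 = 310.3 pbw (target 310.3 pbw)
  SiO2: 429.2·0.9949 + 59.35·0.6397 = 465.0 pbw (target 465.0 pbw)
  Na2O: 286.8·0.5869 = 168.3 pbw (target 168.3 pbw)
  Al2O3: 429.2·0.003000 + 59.35·0.2713 = 17.39 pbw (target 17.39 pbw)
Mass balance on the glass: total batch − LOI = 1000 pbw (the targets, summed, come to 1000 pbw; against the stated basis, 1000 pbw — gaps are rounding artifacts).
Batch grand total — Σ batch = 1306 pbw; ignition loss, Σ(batch × LOI) = 306.0 pbw; yield = glass ÷ total batch = 76.57%.

Batch per 1000 pbw glaze:
  Raw A: 429.2 pbw
  Ingredient B: 445.3 pbw
  Material C: 286.8 pbw
  Component D: 85.51 pbw
  Source E: 59.35 pbw
Total batch = 1306 pbw; LOI loss = 306.0 pbw; yield = 76.57%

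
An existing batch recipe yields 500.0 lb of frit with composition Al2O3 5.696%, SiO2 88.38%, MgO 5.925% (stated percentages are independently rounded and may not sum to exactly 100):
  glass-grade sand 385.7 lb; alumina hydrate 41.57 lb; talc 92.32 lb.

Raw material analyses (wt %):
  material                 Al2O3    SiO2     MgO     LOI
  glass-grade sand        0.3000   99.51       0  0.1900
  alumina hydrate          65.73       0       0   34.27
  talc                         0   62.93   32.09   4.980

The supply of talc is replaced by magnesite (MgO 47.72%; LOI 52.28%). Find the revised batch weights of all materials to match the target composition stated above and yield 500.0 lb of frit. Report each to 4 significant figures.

Full float precision is kept at each step; in-progress results are rounded to four significant figures as shown. Exactly one rounding goes into every reported value. Derived quantities are rebuilt starting from the weights for 500.0 lb of glass in full float precision (yield, the three compositions, LOI, glass mass, totals) as set out in question or answer.
The oxide mass targets at 500.0 lb frit:
  Al2O3: 5.696% × 500.0 = 28.48 lb
  SiO2: 88.38% × 500.0 = 441.9 lb
  MgO: 5.925% × 500.0 = 29.62 lb
Checking each oxide sum on the weights just shown, for the quoted basis mass (summed amounts equal target values up to rounding of the answer):
  Al2O3: 444.1·0.003000 + 41.30·0.6573 = 28.48 lb (target 28.48 lb)
  SiO2: 444.1·0.9951 = 441.9 lb (target 441.9 lb)
  MgO: 62.08·0.4772 = 29.62 lb (target 29.62 lb)
Auditing the glass mass value: net batch after ignition = 500.0 lb (oxide target masses add up to 500.0 lb; stated basis 500.0 lb — differing by rounding only).
Adding the batch up: Σ batch = 547.5 lb; the LOI term Σ batch·LOI equals 47.45 lb; yield: glass divided by total = 91.33%.

Revised batch per 500.0 lb frit:
  glass-grade sand: 444.1 lb
  alumina hydrate: 41.30 lb
  magnesite: 62.08 lb
Total batch = 547.5 lb; LOI loss = 47.45 lb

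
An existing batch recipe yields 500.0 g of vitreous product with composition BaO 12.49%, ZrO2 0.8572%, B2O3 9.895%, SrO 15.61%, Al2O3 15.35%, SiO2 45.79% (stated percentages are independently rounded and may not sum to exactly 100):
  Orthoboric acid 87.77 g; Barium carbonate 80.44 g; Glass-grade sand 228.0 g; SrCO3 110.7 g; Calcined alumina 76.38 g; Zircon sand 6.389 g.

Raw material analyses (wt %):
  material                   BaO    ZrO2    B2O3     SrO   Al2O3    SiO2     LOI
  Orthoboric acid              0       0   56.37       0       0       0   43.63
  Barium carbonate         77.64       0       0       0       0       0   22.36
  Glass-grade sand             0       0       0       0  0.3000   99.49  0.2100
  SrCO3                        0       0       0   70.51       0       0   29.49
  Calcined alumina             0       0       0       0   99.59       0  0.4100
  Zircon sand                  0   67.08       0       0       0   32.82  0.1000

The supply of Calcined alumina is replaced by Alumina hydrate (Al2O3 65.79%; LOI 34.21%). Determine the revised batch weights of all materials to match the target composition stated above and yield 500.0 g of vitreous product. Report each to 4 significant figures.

Working values appear, rounded to four significant digits, in the working; exact precision is kept at each step — each reported figure includes exactly one rounding; the derived quantities are re-derived using the weight values on 500.0 g of glass at full precision (LOI, the yield, six oxide percentages, net glass mass, the totals) precisely as stated by problem or answer.
The oxide mass targets at 500.0 g vitreous product:
  BaO: 12.49% × 500.0 = 62.45 g
  ZrO2: 0.8572% × 500.0 = 4.286 g
  B2O3: 9.895% × 500.0 = 49.48 g
  SrO: 15.61% × 500.0 = 78.05 g
  Al2O3: 15.35% × 500.0 = 76.75 g
  SiO2: 45.79% × 500.0 = 229.0 g
Oxide-by-oxide audit given the weights on record, on the stated basis (each sum matches its target mass given rounding of the digits):
  BaO: 80.44·0.7764 = 62.45 g (target 62.45 g)
  ZrO2: 6.389·0.6708 = 4.286 g (target 4.286 g)
  B2O3: 87.77·0.5637 = 49.48 g (target 49.48 g)
  SrO: 110.7·0.7051 = 78.05 g (target 78.05 g)
  Al2O3: 228.0·0.003000 + 115.6·0.6579 = 76.74 g (target 76.75 g)
  SiO2: 228.0·0.9949 + 6.389·0.3282 = 228.9 g (target 229.0 g)
Glass-mass closure: batch Σ − ignition loss = 499.9 g (targets for the oxides total 500.0 g; against the stated basis, 500.0 g — gaps are rounding artifacts).
Batch grand total — Σ batch = 628.9 g; loss to ignition Σ batch·LOI = 129.0 g; as yield: glass ÷ batch → 79.49%.

Revised batch per 500.0 g vitreous product:
  Orthoboric acid: 87.77 g
  Barium carbonate: 80.44 g
  Glass-grade sand: 228.0 g
  SrCO3: 110.7 g
  Alumina hydrate: 115.6 g
  Zircon sand: 6.389 g
Total batch = 628.9 g; LOI loss = 129.0 g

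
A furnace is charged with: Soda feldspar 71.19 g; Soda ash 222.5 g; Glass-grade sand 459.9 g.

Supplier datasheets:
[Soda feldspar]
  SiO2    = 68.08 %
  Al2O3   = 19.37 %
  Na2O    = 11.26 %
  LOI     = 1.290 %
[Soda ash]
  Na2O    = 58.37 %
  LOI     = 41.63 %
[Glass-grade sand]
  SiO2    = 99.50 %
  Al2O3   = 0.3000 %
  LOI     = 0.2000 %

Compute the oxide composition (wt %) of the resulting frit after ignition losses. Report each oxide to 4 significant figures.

Every computation carries exact precision through every step. Mid-chain values are shown (rounded to four significant figures) as written; each reported figure takes just one rounding; the derived quantities (glass mass, the totals, the three compositions, ignition loss, yield) are computed starting from the weights on 659.1 g of glass at exact precision as set out in the problem or answer text.
Per-oxide mass from batch:
  SiO2: 71.19·0.6808 + 459.9·0.9950 = 506.1 g
  Al2O3: 71.19·0.1937 + 459.9·0.003000 = 15.17 g
  Na2O: 71.19·0.1126 + 222.5·0.5837 = 137.9 g
LOI: 71.19·0.01290 + 222.5·0.4163 + 459.9·0.002000 = 94.46 g
Net of LOI, the glass mass = 753.6 − 94.46 = 659.1 g (matching Σ of the oxides)
percent by weight: oxide/glass ×100

Glass mass = 659.1 g (batch 753.6 − LOI 94.46).
Composition: SiO2 76.78%, Al2O3 2.301%, Na2O 20.92%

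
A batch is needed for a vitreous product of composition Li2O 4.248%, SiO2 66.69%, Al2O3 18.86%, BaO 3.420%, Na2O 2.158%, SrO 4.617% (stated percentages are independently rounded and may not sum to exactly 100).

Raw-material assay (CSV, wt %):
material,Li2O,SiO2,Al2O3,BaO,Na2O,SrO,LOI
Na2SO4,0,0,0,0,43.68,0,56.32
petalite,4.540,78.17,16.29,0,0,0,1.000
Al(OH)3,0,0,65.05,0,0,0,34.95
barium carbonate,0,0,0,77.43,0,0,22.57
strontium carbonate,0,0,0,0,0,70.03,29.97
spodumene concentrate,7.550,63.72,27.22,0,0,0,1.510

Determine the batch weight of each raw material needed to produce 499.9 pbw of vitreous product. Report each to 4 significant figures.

Batch per 499.9 pbw vitreous product:
  Na2SO4: 24.70 pbw
  petalite: 386.8 pbw
  Al(OH)3: 27.70 pbw
  barium carbonate: 22.08 pbw
  strontium carbonate: 32.96 pbw
  spodumene concentrate: 48.67 pbw
Total batch = 542.9 pbw; LOI loss = 43.06 pbw; yield = 92.07%

All internal work carries full float precision at each step — mid-chain values are displayed rounded to 4 significant figures alongside each step; every reported result is rounded only once. All derived quantities are computed from the batch weights on 499.9 pbw of glass at exact precision (glass mass, the totals, the six compositions, LOI, yield) as written in the problem or the answer.
Oxide-by-oxide targets in 499.9 pbw vitreous product:
  Li2O: 4.248% × 499.9 = 21.24 pbw
  SiO2: 66.69% × 499.9 = 333.4 pbw
  Al2O3: 18.86% × 499.9 = 94.28 pbw
  BaO: 3.420% × 499.9 = 17.10 pbw
  Na2O: 2.158% × 499.9 = 10.79 pbw
  SrO: 4.617% × 499.9 = 23.08 pbw
Verifying the oxide balance working from each reported weight, for the quoted basis mass (sum by sum, the targets are met within answer rounding):
  Li2O: 386.8·0.04540 + 48.67·0.07550 = 21.24 pbw (target 21.24 pbw)
  SiO2: 386.8·0.7817 + 48.67·0.6372 = 333.4 pbw (target 333.4 pbw)
  Al2O3: 386.8·0.1629 + 27.70·0.6505 + 48.67·0.2722 = 94.28 pbw (target 94.28 pbw)
  BaO: 22.08·0.7743 = 17.10 pbw (target 17.10 pbw)
  Na2O: 24.70·0.4368 = 10.79 pbw (target 10.79 pbw)
  SrO: 32.96·0.7003 = 23.08 pbw (target 23.08 pbw)
Mass balance on the glass: total batch − LOI = 499.9 pbw (the targets, summed, come to 499.9 pbw; against the stated basis, 499.9 pbw — rounding explains the deltas).
Batch grand total — Σ batch = 542.9 pbw; the LOI term Σ batch·LOI equals 43.06 pbw; glass ÷ batch gives a yield of 92.07%.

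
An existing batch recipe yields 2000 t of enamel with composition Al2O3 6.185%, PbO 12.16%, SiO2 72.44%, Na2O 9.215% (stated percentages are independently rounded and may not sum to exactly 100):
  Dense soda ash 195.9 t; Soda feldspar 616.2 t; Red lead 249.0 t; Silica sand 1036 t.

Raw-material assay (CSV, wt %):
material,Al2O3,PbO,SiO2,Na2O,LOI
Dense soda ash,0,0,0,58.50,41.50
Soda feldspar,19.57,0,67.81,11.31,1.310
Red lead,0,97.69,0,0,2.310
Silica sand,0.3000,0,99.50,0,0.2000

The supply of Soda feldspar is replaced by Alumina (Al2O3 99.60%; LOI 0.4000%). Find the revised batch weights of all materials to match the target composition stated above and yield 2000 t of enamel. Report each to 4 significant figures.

The intermediate values are displayed rounded to four significant figures on the page. All arithmetic carries full float precision end to end; each reported number is rounded a single time. Derived quantities, which include the four compositions, yield, totals, LOI, glass mass, are rebuilt at full precision, exactly as shown in the problem or the answer, starting from the weights for 2000 t of glass.
Oxide-by-oxide targets in 2000 t enamel:
  Al2O3: 6.185% × 2000 = 123.7 t
  PbO: 12.16% × 2000 = 243.2 t
  SiO2: 72.44% × 2000 = 1449 t
  Na2O: 9.215% × 2000 = 184.3 t
Per-oxide balance check with the batch weights as given, on the stated basis (every target is met by its sum given rounding of the digits):
  Al2O3: 119.8·0.9960 + 1456·0.003000 = 123.7 t (target 123.7 t)
  PbO: 249.0·0.9769 = 243.2 t (target 243.2 t)
  SiO2: 1456·0.9950 = 1449 t (target 1449 t)
  Na2O: 315.0·0.5850 = 184.3 t (target 184.3 t)
Mass balance on the glass: total batch − LOI = 2000 t (summing oxide targets gives 2000 t; against the stated basis, 2000 t — gaps are rounding artifacts).
Total batch = Σ batch = 2140 t; Σ batch·LOI gives LOI loss = 139.9 t; as yield: glass ÷ batch → 93.46%.

Revised batch per 2000 t enamel:
  Dense soda ash: 315.0 t
  Alumina: 119.8 t
  Red lead: 249.0 t
  Silica sand: 1456 t
Total batch = 2140 t; LOI loss = 139.9 t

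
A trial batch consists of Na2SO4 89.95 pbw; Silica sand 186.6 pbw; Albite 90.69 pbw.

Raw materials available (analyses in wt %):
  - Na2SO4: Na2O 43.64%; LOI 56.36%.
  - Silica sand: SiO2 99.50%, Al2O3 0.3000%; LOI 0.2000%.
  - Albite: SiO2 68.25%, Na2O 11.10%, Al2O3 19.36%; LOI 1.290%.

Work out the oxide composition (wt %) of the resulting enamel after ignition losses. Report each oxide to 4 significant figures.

Glass mass = 315.0 pbw (batch 367.2 − LOI 52.24).
Composition: SiO2 78.59%, Na2O 15.66%, Al2O3 5.752%

Each numeric step holds full float precision at each step — mid-chain values are printed, with 4-significant-digit rounding, on the page; each reported value receives exactly one rounding; the derived quantities are carried in full precision (LOI, net glass mass, yield, totals, the three compositions) using the weight values per 315.0 pbw of glass as written in problem or answer.
Oxide masses out of the charge:
  SiO2: 186.6·0.9950 + 90.69·0.6825 = 247.6 pbw
  Na2O: 89.95·0.4364 + 90.69·0.1110 = 49.32 pbw
  Al2O3: 186.6·0.003000 + 90.69·0.1936 = 18.12 pbw
LOI: 89.95·0.5636 + 186.6·0.002000 + 90.69·0.01290 = 52.24 pbw
Glass mass = batch − LOI = 367.2 − 52.24 = 315.0 pbw (equal to the oxide-mass sum)
wt %: oxide over glass, times 100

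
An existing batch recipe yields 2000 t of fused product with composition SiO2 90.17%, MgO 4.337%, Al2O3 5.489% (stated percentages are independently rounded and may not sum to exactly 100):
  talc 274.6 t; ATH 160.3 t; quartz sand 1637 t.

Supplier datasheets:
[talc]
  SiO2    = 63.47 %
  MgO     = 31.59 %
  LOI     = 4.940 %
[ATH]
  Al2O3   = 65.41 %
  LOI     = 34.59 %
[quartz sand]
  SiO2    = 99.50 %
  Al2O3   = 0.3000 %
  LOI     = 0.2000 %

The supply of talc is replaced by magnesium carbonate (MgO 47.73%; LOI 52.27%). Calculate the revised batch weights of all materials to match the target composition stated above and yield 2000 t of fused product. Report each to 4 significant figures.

Intermediates appear rounded to four significant figures when written out — each numeric step carries full precision at all times — each reported value is rounded a single time — derived quantities are recomputed starting from the weights for 2000 t of glass in exact precision (three oxide percentages, the yield, LOI, glass mass, totals), precisely as stated by the problem or answer text.
Target oxide masses per 2000 t fused product:
  SiO2: 90.17% × 2000 = 1803 t
  MgO: 4.337% × 2000 = 86.74 t
  Al2O3: 5.489% × 2000 = 109.8 t
Balance tally, oxide-wise, on the weights just shown, against the basis in use (delivered sums recover each target exact up to rounding of places):
  SiO2: 1812·0.9950 = 1803 t (target 1803 t)
  MgO: 181.7·0.4773 = 86.73 t (target 86.74 t)
  Al2O3: 159.5·0.6541 + 1812·0.003000 = 109.8 t (target 109.8 t)
Auditing the glass mass value: batch Σ − ignition loss = 1999 t (summing oxide targets gives 2000 t; against the stated basis, 2000 t — a pure rounding effect).
Batch grand total — Σ batch = 2153 t; Σ batch·LOI gives LOI loss = 153.8 t; the yield ratio, glass ÷ batch: 92.86%.

Revised batch per 2000 t fused product:
  magnesium carbonate: 181.7 t
  ATH: 159.5 t
  quartz sand: 1812 t
Total batch = 2153 t; LOI loss = 153.8 t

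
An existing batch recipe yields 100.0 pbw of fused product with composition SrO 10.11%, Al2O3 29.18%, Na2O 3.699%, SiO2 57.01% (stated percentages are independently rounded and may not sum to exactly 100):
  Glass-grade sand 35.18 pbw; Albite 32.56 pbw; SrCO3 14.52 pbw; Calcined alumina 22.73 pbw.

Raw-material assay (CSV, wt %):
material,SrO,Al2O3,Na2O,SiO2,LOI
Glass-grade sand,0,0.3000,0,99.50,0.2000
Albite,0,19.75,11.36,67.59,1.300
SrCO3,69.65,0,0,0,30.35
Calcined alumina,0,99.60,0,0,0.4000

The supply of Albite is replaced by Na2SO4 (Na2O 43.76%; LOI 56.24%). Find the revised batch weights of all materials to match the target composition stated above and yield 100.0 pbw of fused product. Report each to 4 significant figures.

Revised batch per 100.0 pbw fused product:
  Glass-grade sand: 57.30 pbw
  Na2SO4: 8.453 pbw
  SrCO3: 14.52 pbw
  Calcined alumina: 29.12 pbw
Total batch = 109.4 pbw; LOI loss = 9.392 pbw

Intermediates appear rounded off to 4 significant figures within the worked lines; every computation keeps exact precision through every step. Every reported value includes exactly one rounding; derived quantities (ignition loss, totals, four oxide percentages, net glass mass, yield) are re-derived from the weighed amounts on 100.0 pbw of glass in full float precision, exactly as printed in the problem or the answer.
Oxide mass targets, per 100.0 pbw fused product:
  SrO: 10.11% × 100.0 = 10.11 pbw
  Al2O3: 29.18% × 100.0 = 29.18 pbw
  Na2O: 3.699% × 100.0 = 3.699 pbw
  SiO2: 57.01% × 100.0 = 57.01 pbw
Checking each oxide sum given the weights on record, versus the basis set out (target by target, the sums agree inside rounding margins):
  SrO: 14.52·0.6965 = 10.11 pbw (target 10.11 pbw)
  Al2O3: 57.30·0.003000 + 29.12·0.9960 = 29.18 pbw (target 29.18 pbw)
  Na2O: 8.453·0.4376 = 3.699 pbw (target 3.699 pbw)
  SiO2: 57.30·0.9950 = 57.01 pbw (target 57.01 pbw)
Glass mass check: batch Σ − ignition loss = 100.0 pbw (the targets, summed, come to 100.0 pbw; basis as stated: 100.0 pbw — deltas are rounding alone).
Total batch = Σ batch = 109.4 pbw; the LOI term Σ batch·LOI equals 9.392 pbw; yield = glass ÷ total batch = 91.41%.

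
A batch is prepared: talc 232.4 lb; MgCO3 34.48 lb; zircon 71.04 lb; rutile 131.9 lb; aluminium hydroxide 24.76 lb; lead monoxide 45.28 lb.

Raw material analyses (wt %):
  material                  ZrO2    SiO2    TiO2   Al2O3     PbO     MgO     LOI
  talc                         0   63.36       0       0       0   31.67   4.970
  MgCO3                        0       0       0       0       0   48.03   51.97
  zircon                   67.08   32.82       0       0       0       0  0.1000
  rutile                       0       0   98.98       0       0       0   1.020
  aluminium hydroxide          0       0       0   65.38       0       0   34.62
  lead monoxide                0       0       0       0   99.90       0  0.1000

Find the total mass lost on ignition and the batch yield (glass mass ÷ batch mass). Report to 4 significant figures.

Each numeric step runs at full float precision through every step; values along the way are printed rounded to 4 significant figures within the worked lines; exactly one rounding lands on every reported value. All derived quantities are computed at exact precision (the yield, glass mass, the totals, ignition loss, six oxide percentages) starting from the weights for 500.4 lb of glass, precisely as stated by the problem or answer text.
Per-material ignition loss:
  talc: 232.4 × 0.04970 = 11.55 lb
  MgCO3: 34.48 × 0.5197 = 17.92 lb
  zircon: 71.04 × 0.001000 = 0.07104 lb
  rutile: 131.9 × 0.01020 = 1.345 lb
  aluminium hydroxide: 24.76 × 0.3462 = 8.572 lb
  lead monoxide: 45.28 × 0.001000 = 0.04528 lb
Total LOI = 39.50 lb
Glass = batch − LOI = 539.9 − 39.50 = 500.4 lb

LOI loss = 39.50 lb; glass = 500.4 lb; yield = 92.68%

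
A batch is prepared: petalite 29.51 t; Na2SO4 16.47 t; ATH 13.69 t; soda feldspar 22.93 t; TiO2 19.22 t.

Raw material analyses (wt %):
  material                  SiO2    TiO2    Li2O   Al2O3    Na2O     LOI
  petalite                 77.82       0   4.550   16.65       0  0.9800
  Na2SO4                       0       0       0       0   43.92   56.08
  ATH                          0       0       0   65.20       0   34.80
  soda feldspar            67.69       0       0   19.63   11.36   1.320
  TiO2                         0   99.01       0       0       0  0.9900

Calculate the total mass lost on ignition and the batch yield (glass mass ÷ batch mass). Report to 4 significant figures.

All arithmetic runs at exact precision through the solve; working values are displayed, rounded to four significant figures, within the worked lines. Each reported result undergoes a single rounding. The derived quantities are carried at full precision (glass mass, LOI, totals, five oxide percentages, the yield) from the batch weights per 87.04 t of glass as quoted within either problem or answer.
Loss on ignition, line by line:
  petalite: 29.51 × 0.009800 = 0.2892 t
  Na2SO4: 16.47 × 0.5608 = 9.236 t
  ATH: 13.69 × 0.3480 = 4.764 t
  soda feldspar: 22.93 × 0.01320 = 0.3027 t
  TiO2: 19.22 × 0.009900 = 0.1903 t
Total LOI = 14.78 t
Glass = batch − LOI = 101.8 − 14.78 = 87.04 t

LOI loss = 14.78 t; glass = 87.04 t; yield = 85.48%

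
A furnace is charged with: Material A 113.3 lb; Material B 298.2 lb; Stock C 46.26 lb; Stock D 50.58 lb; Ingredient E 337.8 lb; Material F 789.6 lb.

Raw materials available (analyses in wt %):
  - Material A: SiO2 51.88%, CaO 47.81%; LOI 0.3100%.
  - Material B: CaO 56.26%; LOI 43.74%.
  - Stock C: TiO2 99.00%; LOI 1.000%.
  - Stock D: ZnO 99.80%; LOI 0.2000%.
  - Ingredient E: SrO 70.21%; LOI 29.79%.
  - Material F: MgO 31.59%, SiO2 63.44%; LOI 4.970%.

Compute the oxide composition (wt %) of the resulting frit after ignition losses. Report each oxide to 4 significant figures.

Each numeric step holds full precision at all times — in-progress results appear, with 4-significant-figure rounding, in the printout. Every reported value is rounded just once; the derived quantities, which include LOI, glass mass, the yield, totals, six oxide percentages, are carried at full float precision, exactly as printed in the problem or answer text, starting from the weights for 1365 lb of glass.
Delivered oxide masses:
  MgO: 789.6·0.3159 = 249.4 lb
  SrO: 337.8·0.7021 = 237.2 lb
  SiO2: 113.3·0.5188 + 789.6·0.6344 = 559.7 lb
  CaO: 113.3·0.4781 + 298.2·0.5626 = 221.9 lb
  TiO2: 46.26·0.9900 = 45.80 lb
  ZnO: 50.58·0.9980 = 50.48 lb
LOI: 113.3·0.003100 + 298.2·0.4374 + 46.26·0.01000 + 50.58·0.002000 + 337.8·0.2979 + 789.6·0.04970 = 271.2 lb
The glass mass, total less LOI, = 1636 − 271.2 = 1365 lb (consistent with Σ oxide mass)
percent share: oxide ÷ glass, ×100

Glass mass = 1365 lb (batch 1636 − LOI 271.2).
Composition: MgO 18.28%, SrO 17.38%, SiO2 41.02%, CaO 16.26%, TiO2 3.356%, ZnO 3.699%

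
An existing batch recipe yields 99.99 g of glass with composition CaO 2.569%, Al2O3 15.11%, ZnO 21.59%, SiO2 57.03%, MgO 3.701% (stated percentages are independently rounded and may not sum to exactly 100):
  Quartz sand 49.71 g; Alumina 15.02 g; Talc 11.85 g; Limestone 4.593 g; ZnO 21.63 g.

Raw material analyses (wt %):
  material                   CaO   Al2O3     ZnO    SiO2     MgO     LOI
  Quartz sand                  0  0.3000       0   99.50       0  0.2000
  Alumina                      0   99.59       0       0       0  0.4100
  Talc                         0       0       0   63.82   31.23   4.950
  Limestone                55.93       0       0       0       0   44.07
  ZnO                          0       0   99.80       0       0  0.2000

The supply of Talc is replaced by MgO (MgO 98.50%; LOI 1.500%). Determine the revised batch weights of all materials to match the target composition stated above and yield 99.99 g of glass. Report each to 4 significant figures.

Revised batch per 99.99 g glass:
  Quartz sand: 57.31 g
  Alumina: 15.00 g
  MgO: 3.757 g
  Limestone: 4.593 g
  ZnO: 21.63 g
Total batch = 102.3 g; LOI loss = 2.300 g

Working values are displayed, with 4-significant-figure rounding, between the steps — the whole derivation carries exact precision in every operation; a single rounding finalizes every reported result; derived quantities (five oxide percentages, net glass mass, ignition loss, yield, the totals) are rebuilt in full float precision using the weight values for 99.99 g of glass as written in question or answer.
Target oxide masses per 99.99 g glass:
  CaO: 2.569% × 99.99 = 2.569 g
  Al2O3: 15.11% × 99.99 = 15.11 g
  ZnO: 21.59% × 99.99 = 21.59 g
  SiO2: 57.03% × 99.99 = 57.02 g
  MgO: 3.701% × 99.99 = 3.701 g
A balance pass over the oxides, using the reported weights, on the stated basis (summed amounts equal target values up to rounding of the answer):
  CaO: 4.593·0.5593 = 2.569 g (target 2.569 g)
  Al2O3: 57.31·0.003000 + 15.00·0.9959 = 15.11 g (target 15.11 g)
  ZnO: 21.63·0.9980 = 21.59 g (target 21.59 g)
  SiO2: 57.31·0.9950 = 57.02 g (target 57.02 g)
  MgO: 3.757·0.9850 = 3.701 g (target 3.701 g)
Mass balance on the glass: batch total minus LOI = 99.99 g (oxide target masses add up to 99.99 g; versus the stated basis of 99.99 g — deltas are rounding alone).
Batch total: Σ batch = 102.3 g; Σ batch·LOI gives LOI loss = 2.300 g; glass ÷ batch gives a yield of 97.75%.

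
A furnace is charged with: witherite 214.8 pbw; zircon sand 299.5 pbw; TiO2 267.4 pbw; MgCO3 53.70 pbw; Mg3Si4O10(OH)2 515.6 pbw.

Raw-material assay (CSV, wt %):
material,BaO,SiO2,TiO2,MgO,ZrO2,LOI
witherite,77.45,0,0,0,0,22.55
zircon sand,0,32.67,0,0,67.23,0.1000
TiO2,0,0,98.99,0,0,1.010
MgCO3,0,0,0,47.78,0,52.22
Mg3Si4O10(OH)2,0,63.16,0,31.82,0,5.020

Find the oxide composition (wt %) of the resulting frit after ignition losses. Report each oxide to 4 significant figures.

Glass mass = 1246 pbw (batch 1351 − LOI 105.4).
Composition: BaO 13.36%, SiO2 34.00%, TiO2 21.25%, MgO 15.23%, ZrO2 16.16%

All arithmetic keeps exact precision in every operation — values along the way are displayed rounded to 4 significant figures alongside each step — a single rounding completes each reported figure — derived quantities, which include glass mass, five oxide percentages, the totals, yield, ignition loss, are re-derived at full float precision, exactly as shown in the problem or answer text, from the batch weights per 1246 pbw of glass.
Per-oxide mass from batch:
  BaO: 214.8·0.7745 = 166.4 pbw
  SiO2: 299.5·0.3267 + 515.6·0.6316 = 423.5 pbw
  TiO2: 267.4·0.9899 = 264.7 pbw
  MgO: 53.70·0.4778 + 515.6·0.3182 = 189.7 pbw
  ZrO2: 299.5·0.6723 = 201.4 pbw
LOI: 214.8·0.2255 + 299.5·0.001000 + 267.4·0.01010 + 53.70·0.5222 + 515.6·0.05020 = 105.4 pbw
Resulting glass, batch − LOI: 1351 − 105.4 = 1246 pbw (consistent with Σ oxide mass)
each oxide over glass, ×100, is wt %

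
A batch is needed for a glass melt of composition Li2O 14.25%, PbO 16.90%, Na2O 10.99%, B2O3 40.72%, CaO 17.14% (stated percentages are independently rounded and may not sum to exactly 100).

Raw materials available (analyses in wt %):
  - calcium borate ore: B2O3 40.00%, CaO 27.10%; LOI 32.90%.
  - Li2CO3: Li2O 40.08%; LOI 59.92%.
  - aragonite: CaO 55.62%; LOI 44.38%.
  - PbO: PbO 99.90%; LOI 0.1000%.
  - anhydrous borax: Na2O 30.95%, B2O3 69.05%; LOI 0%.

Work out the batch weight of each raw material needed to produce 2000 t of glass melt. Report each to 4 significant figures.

Batch per 2000 t glass melt:
  calcium borate ore: 810.1 t
  Li2CO3: 711.1 t
  aragonite: 221.6 t
  PbO: 338.3 t
  anhydrous borax: 710.2 t
Total batch = 2791 t; LOI loss = 791.3 t; yield = 71.65%

Every computation runs at full precision through every step. Mid-chain values are printed (rounded to 4 significant figures) in the working; every reported number is rounded exactly once — derived quantities (LOI, totals, yield, the five compositions, glass mass) are recomputed from the batch weights per 2000 t of glass in exact precision as they appear in the question or the answer.
Oxide mass targets, per 2000 t glass melt:
  Li2O: 14.25% × 2000 = 285.0 t
  PbO: 16.90% × 2000 = 338.0 t
  Na2O: 10.99% × 2000 = 219.8 t
  B2O3: 40.72% × 2000 = 814.4 t
  CaO: 17.14% × 2000 = 342.8 t
A balance pass over the oxides, given the weights on record, against the basis in use (delivered sums recover each target exact up to rounding of places):
  Li2O: 711.1·0.4008 = 285.0 t (target 285.0 t)
  PbO: 338.3·0.9990 = 338.0 t (target 338.0 t)
  Na2O: 710.2·0.3095 = 219.8 t (target 219.8 t)
  B2O3: 810.1·0.4000 + 710.2·0.6905 = 814.4 t (target 814.4 t)
  CaO: 810.1·0.2710 + 221.6·0.5562 = 342.8 t (target 342.8 t)
Glass mass check: whole batch net of LOI = 2000 t (summing oxide targets gives 2000 t; stated basis 2000 t — rounding explains the deltas).
Summing the batch: Σ batch = 2791 t; the LOI term Σ batch·LOI equals 791.3 t; as yield: glass ÷ batch → 71.65%.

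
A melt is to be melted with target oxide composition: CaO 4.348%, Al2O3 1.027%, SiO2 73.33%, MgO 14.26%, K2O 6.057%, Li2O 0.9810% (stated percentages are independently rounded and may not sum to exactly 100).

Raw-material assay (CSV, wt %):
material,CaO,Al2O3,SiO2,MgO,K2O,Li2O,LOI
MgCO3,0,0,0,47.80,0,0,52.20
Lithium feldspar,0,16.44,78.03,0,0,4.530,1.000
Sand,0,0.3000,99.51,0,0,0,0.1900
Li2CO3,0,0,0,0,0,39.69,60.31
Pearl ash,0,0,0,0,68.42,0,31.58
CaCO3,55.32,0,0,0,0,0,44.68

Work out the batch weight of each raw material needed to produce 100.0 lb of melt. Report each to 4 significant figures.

In-progress results are printed, rounded to 4 significant digits, at each printed step. All arithmetic maintains full precision at each step; each reported result is rounded a single time; derived quantities (six oxide percentages, net glass mass, ignition loss, the yield, the totals) are re-derived using the weight values at 100.0 lb of glass in full precision, exactly as printed in the problem or the answer.
Per-oxide target masses for 100.0 lb melt:
  CaO: 4.348% × 100.0 = 4.348 lb
  Al2O3: 1.027% × 100.0 = 1.027 lb
  SiO2: 73.33% × 100.0 = 73.33 lb
  MgO: 14.26% × 100.0 = 14.26 lb
  K2O: 6.057% × 100.0 = 6.057 lb
  Li2O: 0.9810% × 100.0 = 0.9810 lb
Oxide-by-oxide audit per the reported batch figures, per the basis as stated (oxide sums agree with the targets given rounding of the digits):
  CaO: 7.860·0.5532 = 4.348 lb (target 4.348 lb)
  Al2O3: 4.973·0.1644 + 69.79·0.003000 = 1.027 lb (target 1.027 lb)
  SiO2: 4.973·0.7803 + 69.79·0.9951 = 73.33 lb (target 73.33 lb)
  MgO: 29.83·0.4780 = 14.26 lb (target 14.26 lb)
  K2O: 8.853·0.6842 = 6.057 lb (target 6.057 lb)
  Li2O: 4.973·0.04530 + 1.904·0.3969 = 0.9810 lb (target 0.9810 lb)
Glass-mass sanity pass: the batch minus its LOI: 100.0 lb (per-oxide target masses sum to 100.0 lb; basis as stated: 100.0 lb — a pure rounding effect).
Whole-batch sum: Σ batch = 123.2 lb; ignition loss, Σ(batch × LOI) = 23.21 lb; as yield: glass ÷ batch → 81.16%.

Batch per 100.0 lb melt:
  MgCO3: 29.83 lb
  Lithium feldspar: 4.973 lb
  Sand: 69.79 lb
  Li2CO3: 1.904 lb
  Pearl ash: 8.853 lb
  CaCO3: 7.860 lb
Total batch = 123.2 lb; LOI loss = 23.21 lb; yield = 81.16%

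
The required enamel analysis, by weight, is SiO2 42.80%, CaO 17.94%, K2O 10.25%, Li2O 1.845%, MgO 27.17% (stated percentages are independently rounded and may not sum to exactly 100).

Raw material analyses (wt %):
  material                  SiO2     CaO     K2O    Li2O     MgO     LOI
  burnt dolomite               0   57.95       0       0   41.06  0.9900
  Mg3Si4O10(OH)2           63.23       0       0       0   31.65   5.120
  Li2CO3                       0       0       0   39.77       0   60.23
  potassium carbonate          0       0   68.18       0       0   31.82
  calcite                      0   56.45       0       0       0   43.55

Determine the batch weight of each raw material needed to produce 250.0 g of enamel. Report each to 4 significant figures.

Values along the way are displayed, rounded to 4 significant digits, within the worked lines — all internal work carries full float precision all the way through — each reported value is rounded only once — the derived quantities (glass mass, the totals, LOI, the five compositions, yield) are recomputed in exact precision from the weighed amounts on 250.0 g of glass exactly as shown in the problem or answer text.
Per-oxide target masses for 250.0 g enamel:
  SiO2: 42.80% × 250.0 = 107.0 g
  CaO: 17.94% × 250.0 = 44.85 g
  K2O: 10.25% × 250.0 = 25.62 g
  Li2O: 1.845% × 250.0 = 4.612 g
  MgO: 27.17% × 250.0 = 67.92 g
Checking each oxide sum on the weights just shown, for the quoted basis mass (each sum matches its target mass exact up to rounding of places):
  SiO2: 169.2·0.6323 = 107.0 g (target 107.0 g)
  CaO: 34.99·0.5795 + 43.53·0.5645 = 44.85 g (target 44.85 g)
  K2O: 37.58·0.6818 = 25.62 g (target 25.62 g)
  Li2O: 11.60·0.3977 = 4.613 g (target 4.612 g)
  MgO: 34.99·0.4106 + 169.2·0.3165 = 67.92 g (target 67.92 g)
Glass-mass sanity pass: whole batch net of LOI = 250.0 g (per-oxide target masses sum to 250.0 g; the stated basis being 250.0 g — any gap is answer rounding).
Adding the batch up: Σ batch = 296.9 g; ignition loss, Σ(batch × LOI) = 46.91 g; as yield: glass ÷ batch → 84.20%.

Batch per 250.0 g enamel:
  burnt dolomite: 34.99 g
  Mg3Si4O10(OH)2: 169.2 g
  Li2CO3: 11.60 g
  potassium carbonate: 37.58 g
  calcite: 43.53 g
Total batch = 296.9 g; LOI loss = 46.91 g; yield = 84.20%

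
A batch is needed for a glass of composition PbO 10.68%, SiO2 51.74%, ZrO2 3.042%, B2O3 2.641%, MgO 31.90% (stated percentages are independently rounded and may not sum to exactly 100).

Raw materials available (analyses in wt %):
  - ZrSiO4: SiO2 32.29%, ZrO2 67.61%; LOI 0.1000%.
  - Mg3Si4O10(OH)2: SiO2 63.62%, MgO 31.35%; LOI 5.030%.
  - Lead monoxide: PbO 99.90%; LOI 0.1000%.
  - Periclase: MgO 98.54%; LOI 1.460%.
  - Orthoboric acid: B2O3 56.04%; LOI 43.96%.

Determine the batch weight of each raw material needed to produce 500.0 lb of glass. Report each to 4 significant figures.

Batch per 500.0 lb glass:
  ZrSiO4: 22.50 lb
  Mg3Si4O10(OH)2: 395.2 lb
  Lead monoxide: 53.45 lb
  Periclase: 36.13 lb
  Orthoboric acid: 23.56 lb
Total batch = 530.8 lb; LOI loss = 30.84 lb; yield = 94.19%

The working math keeps full precision through every step; working values are shown rounded off to 4 significant figures in the working. Each reported result is rounded a single time — all derived quantities are rebuilt at exact precision (net glass mass, five oxide percentages, LOI, yield, totals) from the batch weights on 500.0 lb of glass as written in the problem or the answer.
Target masses of each oxide per 500.0 lb glass:
  PbO: 10.68% × 500.0 = 53.40 lb
  SiO2: 51.74% × 500.0 = 258.7 lb
  ZrO2: 3.042% × 500.0 = 15.21 lb
  B2O3: 2.641% × 500.0 = 13.20 lb
  MgO: 31.90% × 500.0 = 159.5 lb
Checking each oxide sum using the reported weights, versus the basis set out (delivered sums recover each target inside rounding margins):
  PbO: 53.45·0.9990 = 53.40 lb (target 53.40 lb)
  SiO2: 22.50·0.3229 + 395.2·0.6362 = 258.7 lb (target 258.7 lb)
  ZrO2: 22.50·0.6761 = 15.21 lb (target 15.21 lb)
  B2O3: 23.56·0.5604 = 13.20 lb (target 13.20 lb)
  MgO: 395.2·0.3135 + 36.13·0.9854 = 159.5 lb (target 159.5 lb)
Glass-mass bookkeeping: batch Σ − ignition loss = 500.0 lb (the targets, summed, come to 500.0 lb; with the basis standing at 500.0 lb — any gap is answer rounding).
Summing the batch: Σ batch = 530.8 lb; Σ batch·LOI gives LOI loss = 30.84 lb; as yield: glass ÷ batch → 94.19%.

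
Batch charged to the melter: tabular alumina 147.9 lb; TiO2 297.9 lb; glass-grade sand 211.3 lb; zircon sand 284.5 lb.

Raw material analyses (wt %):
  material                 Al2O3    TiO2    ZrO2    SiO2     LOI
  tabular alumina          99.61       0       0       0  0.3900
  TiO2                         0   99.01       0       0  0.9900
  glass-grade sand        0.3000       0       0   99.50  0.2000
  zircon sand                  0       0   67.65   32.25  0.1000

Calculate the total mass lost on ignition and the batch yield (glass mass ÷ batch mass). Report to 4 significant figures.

LOI loss = 4.233 lb; glass = 937.4 lb; yield = 99.55%

Values along the way are displayed, with 4-significant-digit rounding, at each printed step; all internal work maintains full precision at all times. Every reported value receives exactly one rounding — the derived quantities, including totals, four oxide percentages, yield, net glass mass, ignition loss, are re-derived from the batch weights for 937.4 lb of glass in full precision as given in either problem or answer.
Material-by-material LOI:
  tabular alumina: 147.9 × 0.003900 = 0.5768 lb
  TiO2: 297.9 × 0.009900 = 2.949 lb
  glass-grade sand: 211.3 × 0.002000 = 0.4226 lb
  zircon sand: 284.5 × 0.001000 = 0.2845 lb
Total LOI = 4.233 lb
Glass = batch − LOI = 941.6 − 4.233 = 937.4 lb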